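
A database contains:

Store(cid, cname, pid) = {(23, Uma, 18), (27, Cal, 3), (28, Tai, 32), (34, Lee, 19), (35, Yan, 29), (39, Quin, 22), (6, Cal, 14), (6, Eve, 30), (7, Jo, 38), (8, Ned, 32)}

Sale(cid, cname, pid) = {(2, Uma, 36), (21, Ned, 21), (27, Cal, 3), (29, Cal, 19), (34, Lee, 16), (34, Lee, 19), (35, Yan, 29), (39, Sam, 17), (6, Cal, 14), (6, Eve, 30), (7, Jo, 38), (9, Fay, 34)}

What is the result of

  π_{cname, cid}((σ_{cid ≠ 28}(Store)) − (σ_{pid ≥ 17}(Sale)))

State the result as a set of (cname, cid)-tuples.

σ[cid ≠ 28]: keep tuples satisfying cid ≠ 28 → {(23, Uma, 18), (27, Cal, 3), (34, Lee, 19), (35, Yan, 29), (39, Quin, 22), (6, Cal, 14), (6, Eve, 30), (7, Jo, 38), (8, Ned, 32)}
σ[pid ≥ 17]: keep tuples satisfying pid ≥ 17 → {(2, Uma, 36), (21, Ned, 21), (29, Cal, 19), (34, Lee, 19), (35, Yan, 29), (39, Sam, 17), (6, Eve, 30), (7, Jo, 38), (9, Fay, 34)}
Difference: {(23, Uma, 18), (27, Cal, 3), (34, Lee, 19), (35, Yan, 29), (39, Quin, 22), (6, Cal, 14), (6, Eve, 30), (7, Jo, 38), (8, Ned, 32)} with {(2, Uma, 36), (21, Ned, 21), (29, Cal, 19), (34, Lee, 19), (35, Yan, 29), (39, Sam, 17), (6, Eve, 30), (7, Jo, 38), (9, Fay, 34)} → {(23, Uma, 18), (27, Cal, 3), (39, Quin, 22), (6, Cal, 14), (8, Ned, 32)}
π[cname, cid]: project onto (cname, cid) → {(Cal, 27), (Cal, 6), (Ned, 8), (Quin, 39), (Uma, 23)}

{(Cal, 27), (Cal, 6), (Ned, 8), (Quin, 39), (Uma, 23)}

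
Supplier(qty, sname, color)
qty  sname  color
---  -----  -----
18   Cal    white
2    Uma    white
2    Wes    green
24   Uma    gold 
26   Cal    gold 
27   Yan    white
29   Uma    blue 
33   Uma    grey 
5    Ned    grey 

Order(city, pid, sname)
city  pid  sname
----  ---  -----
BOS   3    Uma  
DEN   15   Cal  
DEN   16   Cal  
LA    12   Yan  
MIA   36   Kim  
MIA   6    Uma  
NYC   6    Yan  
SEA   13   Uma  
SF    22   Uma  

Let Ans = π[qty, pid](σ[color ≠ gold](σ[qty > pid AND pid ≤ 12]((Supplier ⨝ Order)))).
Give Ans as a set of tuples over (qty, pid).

{(27, 12), (27, 6), (29, 3), (29, 6), (33, 3), (33, 6)}

Supplier ⋈ Order (natural join on sname): {(18, Cal, white, DEN, 15), (18, Cal, white, DEN, 16), (2, Uma, white, BOS, 3), (2, Uma, white, MIA, 6), (2, Uma, white, SEA, 13), (2, Uma, white, SF, 22), (24, Uma, gold, BOS, 3), (24, Uma, gold, MIA, 6), (24, Uma, gold, SEA, 13), (24, Uma, gold, SF, 22), (26, Cal, gold, DEN, 15), (26, Cal, gold, DEN, 16), (27, Yan, white, LA, 12), (27, Yan, white, NYC, 6), (29, Uma, blue, BOS, 3), (29, Uma, blue, MIA, 6), (29, Uma, blue, SEA, 13), (29, Uma, blue, SF, 22), (33, Uma, grey, BOS, 3), (33, Uma, grey, MIA, 6), (33, Uma, grey, SEA, 13), (33, Uma, grey, SF, 22)}
Apply σ_{qty > pid AND pid ≤ 12}; surviving tuples: {(24, Uma, gold, BOS, 3), (24, Uma, gold, MIA, 6), (27, Yan, white, LA, 12), (27, Yan, white, NYC, 6), (29, Uma, blue, BOS, 3), (29, Uma, blue, MIA, 6), (33, Uma, grey, BOS, 3), (33, Uma, grey, MIA, 6)}
Apply σ_{color ≠ gold}; surviving tuples: {(27, Yan, white, LA, 12), (27, Yan, white, NYC, 6), (29, Uma, blue, BOS, 3), (29, Uma, blue, MIA, 6), (33, Uma, grey, BOS, 3), (33, Uma, grey, MIA, 6)}
Projecting to qty, pid: {(27, 12), (27, 6), (29, 3), (29, 6), (33, 3), (33, 6)}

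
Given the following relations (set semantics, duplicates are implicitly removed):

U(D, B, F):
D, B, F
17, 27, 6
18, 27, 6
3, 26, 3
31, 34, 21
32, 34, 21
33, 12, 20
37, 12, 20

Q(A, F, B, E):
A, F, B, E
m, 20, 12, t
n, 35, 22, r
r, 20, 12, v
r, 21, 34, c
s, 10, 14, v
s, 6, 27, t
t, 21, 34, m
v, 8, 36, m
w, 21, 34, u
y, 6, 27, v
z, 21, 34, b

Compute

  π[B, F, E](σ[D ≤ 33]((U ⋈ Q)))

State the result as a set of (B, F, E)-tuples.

{(12, 20, t), (12, 20, v), (27, 6, t), (27, 6, v), (34, 21, b), (34, 21, c), (34, 21, m), (34, 21, u)}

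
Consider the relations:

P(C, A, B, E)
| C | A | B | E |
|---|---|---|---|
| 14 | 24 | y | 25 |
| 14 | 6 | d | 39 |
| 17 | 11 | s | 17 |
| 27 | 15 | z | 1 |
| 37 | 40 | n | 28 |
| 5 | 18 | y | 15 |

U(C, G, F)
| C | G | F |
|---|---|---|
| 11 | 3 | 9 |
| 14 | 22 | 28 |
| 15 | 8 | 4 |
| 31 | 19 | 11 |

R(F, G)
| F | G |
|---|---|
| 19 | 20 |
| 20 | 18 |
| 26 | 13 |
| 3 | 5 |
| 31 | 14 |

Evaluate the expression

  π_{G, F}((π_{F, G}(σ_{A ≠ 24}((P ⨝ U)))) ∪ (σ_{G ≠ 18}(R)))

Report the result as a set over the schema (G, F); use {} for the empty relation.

{(13, 26), (14, 31), (20, 19), (22, 28), (5, 3)}

Natural join on C: {(14, 24, y, 25, 22, 28), (14, 6, d, 39, 22, 28)}
Apply σ_{A ≠ 24}; surviving tuples: {(14, 6, d, 39, 22, 28)}
π[F, G]: project onto (F, G) → {(28, 22)}
Apply σ_{G ≠ 18}; surviving tuples: {(19, 20), (26, 13), (3, 5), (31, 14)}
Union: {(28, 22)} with {(19, 20), (26, 13), (3, 5), (31, 14)} → {(19, 20), (26, 13), (28, 22), (3, 5), (31, 14)}
π[G, F]: project onto (G, F) → {(13, 26), (14, 31), (20, 19), (22, 28), (5, 3)}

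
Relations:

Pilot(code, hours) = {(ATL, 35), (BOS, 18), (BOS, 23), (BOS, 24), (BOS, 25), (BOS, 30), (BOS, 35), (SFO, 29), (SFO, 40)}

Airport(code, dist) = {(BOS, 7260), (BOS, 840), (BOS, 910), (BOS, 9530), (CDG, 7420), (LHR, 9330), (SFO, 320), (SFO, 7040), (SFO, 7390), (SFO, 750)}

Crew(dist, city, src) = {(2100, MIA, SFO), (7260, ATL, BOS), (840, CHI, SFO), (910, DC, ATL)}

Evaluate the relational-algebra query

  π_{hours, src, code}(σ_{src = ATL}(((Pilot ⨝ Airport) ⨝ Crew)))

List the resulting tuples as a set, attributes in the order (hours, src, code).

{(18, ATL, BOS), (23, ATL, BOS), (24, ATL, BOS), (25, ATL, BOS), (30, ATL, BOS), (35, ATL, BOS)}

Joining Pilot and Airport on code yields {(BOS, 18, 7260), (BOS, 18, 840), (BOS, 18, 910), (BOS, 18, 9530), (BOS, 23, 7260), (BOS, 23, 840), (BOS, 23, 910), (BOS, 23, 9530), (BOS, 24, 7260), (BOS, 24, 840), (BOS, 24, 910), (BOS, 24, 9530), (BOS, 25, 7260), (BOS, 25, 840), (BOS, 25, 910), (BOS, 25, 9530), (BOS, 30, 7260), (BOS, 30, 840), (BOS, 30, 910), (BOS, 30, 9530), (BOS, 35, 7260), (BOS, 35, 840), (BOS, 35, 910), (BOS, 35, 9530), (SFO, 29, 320), (SFO, 29, 7040), (SFO, 29, 7390), (SFO, 29, 750), (SFO, 40, 320), (SFO, 40, 7040), (SFO, 40, 7390), (SFO, 40, 750)}.
Joining (Pilot ⨝ Airport) and Crew on dist yields {(BOS, 18, 7260, ATL, BOS), (BOS, 18, 840, CHI, SFO), (BOS, 18, 910, DC, ATL), (BOS, 23, 7260, ATL, BOS), (BOS, 23, 840, CHI, SFO), (BOS, 23, 910, DC, ATL), (BOS, 24, 7260, ATL, BOS), (BOS, 24, 840, CHI, SFO), (BOS, 24, 910, DC, ATL), (BOS, 25, 7260, ATL, BOS), (BOS, 25, 840, CHI, SFO), (BOS, 25, 910, DC, ATL), (BOS, 30, 7260, ATL, BOS), (BOS, 30, 840, CHI, SFO), (BOS, 30, 910, DC, ATL), (BOS, 35, 7260, ATL, BOS), (BOS, 35, 840, CHI, SFO), (BOS, 35, 910, DC, ATL)}.
σ[src = ATL]: keep tuples satisfying src = ATL → {(BOS, 18, 910, DC, ATL), (BOS, 23, 910, DC, ATL), (BOS, 24, 910, DC, ATL), (BOS, 25, 910, DC, ATL), (BOS, 30, 910, DC, ATL), (BOS, 35, 910, DC, ATL)}
Keep only column(s) hours, src, code: {(18, ATL, BOS), (23, ATL, BOS), (24, ATL, BOS), (25, ATL, BOS), (30, ATL, BOS), (35, ATL, BOS)}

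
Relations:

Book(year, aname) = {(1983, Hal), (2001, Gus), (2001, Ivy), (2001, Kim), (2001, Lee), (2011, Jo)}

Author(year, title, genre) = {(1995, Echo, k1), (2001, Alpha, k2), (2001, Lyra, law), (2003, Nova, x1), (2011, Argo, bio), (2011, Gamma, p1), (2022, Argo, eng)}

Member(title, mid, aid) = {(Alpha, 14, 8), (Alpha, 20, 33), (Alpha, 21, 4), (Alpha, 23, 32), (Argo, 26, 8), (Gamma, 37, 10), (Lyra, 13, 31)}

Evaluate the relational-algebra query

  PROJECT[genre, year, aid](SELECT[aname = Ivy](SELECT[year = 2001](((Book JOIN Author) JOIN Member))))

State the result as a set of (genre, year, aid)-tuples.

{(k2, 2001, 32), (k2, 2001, 33), (k2, 2001, 4), (k2, 2001, 8), (law, 2001, 31)}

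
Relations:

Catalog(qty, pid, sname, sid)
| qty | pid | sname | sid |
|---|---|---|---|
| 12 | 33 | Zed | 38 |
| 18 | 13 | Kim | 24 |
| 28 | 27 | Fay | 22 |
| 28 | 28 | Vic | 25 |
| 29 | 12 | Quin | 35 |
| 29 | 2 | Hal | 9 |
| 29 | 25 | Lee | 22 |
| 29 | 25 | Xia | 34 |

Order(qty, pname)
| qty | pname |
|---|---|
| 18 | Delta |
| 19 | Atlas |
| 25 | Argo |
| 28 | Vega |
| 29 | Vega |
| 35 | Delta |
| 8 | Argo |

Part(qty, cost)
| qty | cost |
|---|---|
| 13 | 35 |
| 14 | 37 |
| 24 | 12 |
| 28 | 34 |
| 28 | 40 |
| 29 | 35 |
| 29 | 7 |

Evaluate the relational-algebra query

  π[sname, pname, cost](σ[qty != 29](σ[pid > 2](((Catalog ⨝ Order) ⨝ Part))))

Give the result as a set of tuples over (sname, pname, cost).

{(Fay, Vega, 34), (Fay, Vega, 40), (Vic, Vega, 34), (Vic, Vega, 40)}

Natural join on qty: {(18, 13, Kim, 24, Delta), (28, 27, Fay, 22, Vega), (28, 28, Vic, 25, Vega), (29, 12, Quin, 35, Vega), (29, 2, Hal, 9, Vega), (29, 25, Lee, 22, Vega), (29, 25, Xia, 34, Vega)}
Natural join on qty: {(28, 27, Fay, 22, Vega, 34), (28, 27, Fay, 22, Vega, 40), (28, 28, Vic, 25, Vega, 34), (28, 28, Vic, 25, Vega, 40), (29, 12, Quin, 35, Vega, 35), (29, 12, Quin, 35, Vega, 7), (29, 2, Hal, 9, Vega, 35), (29, 2, Hal, 9, Vega, 7), (29, 25, Lee, 22, Vega, 35), (29, 25, Lee, 22, Vega, 7), (29, 25, Xia, 34, Vega, 35), (29, 25, Xia, 34, Vega, 7)}
Filtering on pid > 2 leaves {(28, 27, Fay, 22, Vega, 34), (28, 27, Fay, 22, Vega, 40), (28, 28, Vic, 25, Vega, 34), (28, 28, Vic, 25, Vega, 40), (29, 12, Quin, 35, Vega, 35), (29, 12, Quin, 35, Vega, 7), (29, 25, Lee, 22, Vega, 35), (29, 25, Lee, 22, Vega, 7), (29, 25, Xia, 34, Vega, 35), (29, 25, Xia, 34, Vega, 7)}.
Filtering on qty != 29 leaves {(28, 27, Fay, 22, Vega, 34), (28, 27, Fay, 22, Vega, 40), (28, 28, Vic, 25, Vega, 34), (28, 28, Vic, 25, Vega, 40)}.
Keep only column(s) sname, pname, cost: {(Fay, Vega, 34), (Fay, Vega, 40), (Vic, Vega, 34), (Vic, Vega, 40)}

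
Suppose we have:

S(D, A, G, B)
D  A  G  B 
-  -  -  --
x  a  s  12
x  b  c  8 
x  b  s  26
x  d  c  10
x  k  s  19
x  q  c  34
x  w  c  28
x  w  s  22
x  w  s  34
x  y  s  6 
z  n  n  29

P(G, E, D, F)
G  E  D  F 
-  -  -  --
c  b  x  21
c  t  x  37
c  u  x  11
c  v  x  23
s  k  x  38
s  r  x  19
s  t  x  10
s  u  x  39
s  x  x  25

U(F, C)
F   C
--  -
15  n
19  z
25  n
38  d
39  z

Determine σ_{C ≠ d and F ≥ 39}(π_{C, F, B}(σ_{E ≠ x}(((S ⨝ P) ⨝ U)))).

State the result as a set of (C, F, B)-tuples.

Joining S and P on D, G yields {(x, a, s, 12, k, 38), (x, a, s, 12, r, 19), (x, a, s, 12, t, 10), (x, a, s, 12, u, 39), (x, a, s, 12, x, 25), (x, b, c, 8, b, 21), (x, b, c, 8, t, 37), (x, b, c, 8, u, 11), (x, b, c, 8, v, 23), (x, b, s, 26, k, 38), (x, b, s, 26, r, 19), (x, b, s, 26, t, 10), (x, b, s, 26, u, 39), (x, b, s, 26, x, 25), (x, d, c, 10, b, 21), (x, d, c, 10, t, 37), (x, d, c, 10, u, 11), (x, d, c, 10, v, 23), (x, k, s, 19, k, 38), (x, k, s, 19, r, 19), (x, k, s, 19, t, 10), (x, k, s, 19, u, 39), (x, k, s, 19, x, 25), (x, q, c, 34, b, 21), (x, q, c, 34, t, 37), (x, q, c, 34, u, 11), (x, q, c, 34, v, 23), (x, w, c, 28, b, 21), (x, w, c, 28, t, 37), (x, w, c, 28, u, 11), (x, w, c, 28, v, 23), (x, w, s, 22, k, 38), (x, w, s, 22, r, 19), (x, w, s, 22, t, 10), (x, w, s, 22, u, 39), (x, w, s, 22, x, 25), (x, w, s, 34, k, 38), (x, w, s, 34, r, 19), (x, w, s, 34, t, 10), (x, w, s, 34, u, 39), (x, w, s, 34, x, 25), (x, y, s, 6, k, 38), (x, y, s, 6, r, 19), (x, y, s, 6, t, 10), (x, y, s, 6, u, 39), (x, y, s, 6, x, 25)}.
Joining (S ⨝ P) and U on F yields {(x, a, s, 12, k, 38, d), (x, a, s, 12, r, 19, z), (x, a, s, 12, u, 39, z), (x, a, s, 12, x, 25, n), (x, b, s, 26, k, 38, d), (x, b, s, 26, r, 19, z), (x, b, s, 26, u, 39, z), (x, b, s, 26, x, 25, n), (x, k, s, 19, k, 38, d), (x, k, s, 19, r, 19, z), (x, k, s, 19, u, 39, z), (x, k, s, 19, x, 25, n), (x, w, s, 22, k, 38, d), (x, w, s, 22, r, 19, z), (x, w, s, 22, u, 39, z), (x, w, s, 22, x, 25, n), (x, w, s, 34, k, 38, d), (x, w, s, 34, r, 19, z), (x, w, s, 34, u, 39, z), (x, w, s, 34, x, 25, n), (x, y, s, 6, k, 38, d), (x, y, s, 6, r, 19, z), (x, y, s, 6, u, 39, z), (x, y, s, 6, x, 25, n)}.
Selection E ≠ x: {(x, a, s, 12, k, 38, d), (x, a, s, 12, r, 19, z), (x, a, s, 12, u, 39, z), (x, b, s, 26, k, 38, d), (x, b, s, 26, r, 19, z), (x, b, s, 26, u, 39, z), (x, k, s, 19, k, 38, d), (x, k, s, 19, r, 19, z), (x, k, s, 19, u, 39, z), (x, w, s, 22, k, 38, d), (x, w, s, 22, r, 19, z), (x, w, s, 22, u, 39, z), (x, w, s, 34, k, 38, d), (x, w, s, 34, r, 19, z), (x, w, s, 34, u, 39, z), (x, y, s, 6, k, 38, d), (x, y, s, 6, r, 19, z), (x, y, s, 6, u, 39, z)}
Keep only column(s) C, F, B: {(d, 38, 12), (d, 38, 19), (d, 38, 22), (d, 38, 26), (d, 38, 34), (d, 38, 6), (z, 19, 12), (z, 19, 19), (z, 19, 22), (z, 19, 26), (z, 19, 34), (z, 19, 6), (z, 39, 12), (z, 39, 19), (z, 39, 22), (z, 39, 26), (z, 39, 34), (z, 39, 6)}
Selection C ≠ d and F ≥ 39: {(z, 39, 12), (z, 39, 19), (z, 39, 22), (z, 39, 26), (z, 39, 34), (z, 39, 6)}

{(z, 39, 12), (z, 39, 19), (z, 39, 22), (z, 39, 26), (z, 39, 34), (z, 39, 6)}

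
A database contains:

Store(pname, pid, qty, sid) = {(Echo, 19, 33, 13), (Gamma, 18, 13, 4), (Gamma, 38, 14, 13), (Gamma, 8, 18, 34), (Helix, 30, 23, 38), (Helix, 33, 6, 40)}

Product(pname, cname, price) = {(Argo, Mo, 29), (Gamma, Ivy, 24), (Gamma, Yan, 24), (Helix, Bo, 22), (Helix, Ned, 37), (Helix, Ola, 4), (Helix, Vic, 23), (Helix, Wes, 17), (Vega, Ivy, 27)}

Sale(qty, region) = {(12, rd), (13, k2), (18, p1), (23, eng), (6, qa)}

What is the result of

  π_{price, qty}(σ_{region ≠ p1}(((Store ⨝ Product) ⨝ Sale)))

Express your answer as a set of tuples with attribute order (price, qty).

Store ⋈ Product (natural join on pname): {(Gamma, 18, 13, 4, Ivy, 24), (Gamma, 18, 13, 4, Yan, 24), (Gamma, 38, 14, 13, Ivy, 24), (Gamma, 38, 14, 13, Yan, 24), (Gamma, 8, 18, 34, Ivy, 24), (Gamma, 8, 18, 34, Yan, 24), (Helix, 30, 23, 38, Bo, 22), (Helix, 30, 23, 38, Ned, 37), (Helix, 30, 23, 38, Ola, 4), (Helix, 30, 23, 38, Vic, 23), (Helix, 30, 23, 38, Wes, 17), (Helix, 33, 6, 40, Bo, 22), (Helix, 33, 6, 40, Ned, 37), (Helix, 33, 6, 40, Ola, 4), (Helix, 33, 6, 40, Vic, 23), (Helix, 33, 6, 40, Wes, 17)}
(Store ⨝ Product) ⋈ Sale (natural join on qty): {(Gamma, 18, 13, 4, Ivy, 24, k2), (Gamma, 18, 13, 4, Yan, 24, k2), (Gamma, 8, 18, 34, Ivy, 24, p1), (Gamma, 8, 18, 34, Yan, 24, p1), (Helix, 30, 23, 38, Bo, 22, eng), (Helix, 30, 23, 38, Ned, 37, eng), (Helix, 30, 23, 38, Ola, 4, eng), (Helix, 30, 23, 38, Vic, 23, eng), (Helix, 30, 23, 38, Wes, 17, eng), (Helix, 33, 6, 40, Bo, 22, qa), (Helix, 33, 6, 40, Ned, 37, qa), (Helix, 33, 6, 40, Ola, 4, qa), (Helix, 33, 6, 40, Vic, 23, qa), (Helix, 33, 6, 40, Wes, 17, qa)}
Filtering on region ≠ p1 leaves {(Gamma, 18, 13, 4, Ivy, 24, k2), (Gamma, 18, 13, 4, Yan, 24, k2), (Helix, 30, 23, 38, Bo, 22, eng), (Helix, 30, 23, 38, Ned, 37, eng), (Helix, 30, 23, 38, Ola, 4, eng), (Helix, 30, 23, 38, Vic, 23, eng), (Helix, 30, 23, 38, Wes, 17, eng), (Helix, 33, 6, 40, Bo, 22, qa), (Helix, 33, 6, 40, Ned, 37, qa), (Helix, 33, 6, 40, Ola, 4, qa), (Helix, 33, 6, 40, Vic, 23, qa), (Helix, 33, 6, 40, Wes, 17, qa)}.
π_{price, qty} gives {(17, 23), (17, 6), (22, 23), (22, 6), (23, 23), (23, 6), (24, 13), (37, 23), (37, 6), (4, 23), (4, 6)} (1 duplicate(s) eliminated).

{(17, 23), (17, 6), (22, 23), (22, 6), (23, 23), (23, 6), (24, 13), (37, 23), (37, 6), (4, 23), (4, 6)}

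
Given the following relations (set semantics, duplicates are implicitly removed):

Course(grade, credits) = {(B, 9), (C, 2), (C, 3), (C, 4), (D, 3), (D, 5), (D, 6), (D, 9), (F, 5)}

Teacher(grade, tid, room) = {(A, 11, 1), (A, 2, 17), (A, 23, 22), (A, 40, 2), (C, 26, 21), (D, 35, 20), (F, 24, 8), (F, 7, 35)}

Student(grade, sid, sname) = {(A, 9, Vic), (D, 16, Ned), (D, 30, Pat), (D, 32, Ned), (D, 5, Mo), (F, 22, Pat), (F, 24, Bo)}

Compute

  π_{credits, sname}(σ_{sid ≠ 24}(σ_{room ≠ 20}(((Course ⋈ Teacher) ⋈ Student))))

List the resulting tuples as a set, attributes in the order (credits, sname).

{(5, Pat)}

Course ⋈ Teacher (natural join on grade): {(C, 2, 26, 21), (C, 3, 26, 21), (C, 4, 26, 21), (D, 3, 35, 20), (D, 5, 35, 20), (D, 6, 35, 20), (D, 9, 35, 20), (F, 5, 24, 8), (F, 5, 7, 35)}
(Course ⋈ Teacher) ⋈ Student (natural join on grade): {(D, 3, 35, 20, 16, Ned), (D, 3, 35, 20, 30, Pat), (D, 3, 35, 20, 32, Ned), (D, 3, 35, 20, 5, Mo), (D, 5, 35, 20, 16, Ned), (D, 5, 35, 20, 30, Pat), (D, 5, 35, 20, 32, Ned), (D, 5, 35, 20, 5, Mo), (D, 6, 35, 20, 16, Ned), (D, 6, 35, 20, 30, Pat), (D, 6, 35, 20, 32, Ned), (D, 6, 35, 20, 5, Mo), (D, 9, 35, 20, 16, Ned), (D, 9, 35, 20, 30, Pat), (D, 9, 35, 20, 32, Ned), (D, 9, 35, 20, 5, Mo), (F, 5, 24, 8, 22, Pat), (F, 5, 24, 8, 24, Bo), (F, 5, 7, 35, 22, Pat), (F, 5, 7, 35, 24, Bo)}
σ[room ≠ 20]: keep tuples satisfying room ≠ 20 → {(F, 5, 24, 8, 22, Pat), (F, 5, 24, 8, 24, Bo), (F, 5, 7, 35, 22, Pat), (F, 5, 7, 35, 24, Bo)}
σ[sid ≠ 24]: keep tuples satisfying sid ≠ 24 → {(F, 5, 24, 8, 22, Pat), (F, 5, 7, 35, 22, Pat)}
π[credits, sname]: project onto (credits, sname) (1 duplicate(s) eliminated) → {(5, Pat)}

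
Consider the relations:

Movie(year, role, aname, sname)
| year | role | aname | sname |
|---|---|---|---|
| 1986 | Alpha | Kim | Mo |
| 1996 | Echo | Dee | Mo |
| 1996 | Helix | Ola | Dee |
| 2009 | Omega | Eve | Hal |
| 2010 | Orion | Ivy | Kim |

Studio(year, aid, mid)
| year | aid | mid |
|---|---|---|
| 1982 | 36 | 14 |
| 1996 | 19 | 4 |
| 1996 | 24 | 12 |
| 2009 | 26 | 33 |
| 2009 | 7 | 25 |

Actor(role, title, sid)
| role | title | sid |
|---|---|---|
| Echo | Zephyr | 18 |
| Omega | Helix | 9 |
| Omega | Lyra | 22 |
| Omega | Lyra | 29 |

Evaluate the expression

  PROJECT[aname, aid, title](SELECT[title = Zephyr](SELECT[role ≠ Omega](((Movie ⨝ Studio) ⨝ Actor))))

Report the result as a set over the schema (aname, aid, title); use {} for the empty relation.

{(Dee, 19, Zephyr), (Dee, 24, Zephyr)}

Natural join on year: {(1996, Echo, Dee, Mo, 19, 4), (1996, Echo, Dee, Mo, 24, 12), (1996, Helix, Ola, Dee, 19, 4), (1996, Helix, Ola, Dee, 24, 12), (2009, Omega, Eve, Hal, 26, 33), (2009, Omega, Eve, Hal, 7, 25)}
Natural join on role: {(1996, Echo, Dee, Mo, 19, 4, Zephyr, 18), (1996, Echo, Dee, Mo, 24, 12, Zephyr, 18), (2009, Omega, Eve, Hal, 26, 33, Helix, 9), (2009, Omega, Eve, Hal, 26, 33, Lyra, 22), (2009, Omega, Eve, Hal, 26, 33, Lyra, 29), (2009, Omega, Eve, Hal, 7, 25, Helix, 9), (2009, Omega, Eve, Hal, 7, 25, Lyra, 22), (2009, Omega, Eve, Hal, 7, 25, Lyra, 29)}
Apply σ_{role ≠ Omega}; surviving tuples: {(1996, Echo, Dee, Mo, 19, 4, Zephyr, 18), (1996, Echo, Dee, Mo, 24, 12, Zephyr, 18)}
Apply σ_{title = Zephyr}; surviving tuples: {(1996, Echo, Dee, Mo, 19, 4, Zephyr, 18), (1996, Echo, Dee, Mo, 24, 12, Zephyr, 18)}
π[aname, aid, title]: project onto (aname, aid, title) → {(Dee, 19, Zephyr), (Dee, 24, Zephyr)}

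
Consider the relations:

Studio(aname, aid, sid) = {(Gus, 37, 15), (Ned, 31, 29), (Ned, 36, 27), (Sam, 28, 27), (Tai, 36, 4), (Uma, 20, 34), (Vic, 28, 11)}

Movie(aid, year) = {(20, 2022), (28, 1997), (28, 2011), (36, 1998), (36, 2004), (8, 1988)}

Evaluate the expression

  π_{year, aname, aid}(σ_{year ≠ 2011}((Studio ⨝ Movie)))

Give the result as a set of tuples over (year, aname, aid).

Natural join on aid: {(Ned, 36, 27, 1998), (Ned, 36, 27, 2004), (Sam, 28, 27, 1997), (Sam, 28, 27, 2011), (Tai, 36, 4, 1998), (Tai, 36, 4, 2004), (Uma, 20, 34, 2022), (Vic, 28, 11, 1997), (Vic, 28, 11, 2011)}
Apply σ_{year ≠ 2011}; surviving tuples: {(Ned, 36, 27, 1998), (Ned, 36, 27, 2004), (Sam, 28, 27, 1997), (Tai, 36, 4, 1998), (Tai, 36, 4, 2004), (Uma, 20, 34, 2022), (Vic, 28, 11, 1997)}
π[year, aname, aid]: project onto (year, aname, aid) → {(1997, Sam, 28), (1997, Vic, 28), (1998, Ned, 36), (1998, Tai, 36), (2004, Ned, 36), (2004, Tai, 36), (2022, Uma, 20)}

{(1997, Sam, 28), (1997, Vic, 28), (1998, Ned, 36), (1998, Tai, 36), (2004, Ned, 36), (2004, Tai, 36), (2022, Uma, 20)}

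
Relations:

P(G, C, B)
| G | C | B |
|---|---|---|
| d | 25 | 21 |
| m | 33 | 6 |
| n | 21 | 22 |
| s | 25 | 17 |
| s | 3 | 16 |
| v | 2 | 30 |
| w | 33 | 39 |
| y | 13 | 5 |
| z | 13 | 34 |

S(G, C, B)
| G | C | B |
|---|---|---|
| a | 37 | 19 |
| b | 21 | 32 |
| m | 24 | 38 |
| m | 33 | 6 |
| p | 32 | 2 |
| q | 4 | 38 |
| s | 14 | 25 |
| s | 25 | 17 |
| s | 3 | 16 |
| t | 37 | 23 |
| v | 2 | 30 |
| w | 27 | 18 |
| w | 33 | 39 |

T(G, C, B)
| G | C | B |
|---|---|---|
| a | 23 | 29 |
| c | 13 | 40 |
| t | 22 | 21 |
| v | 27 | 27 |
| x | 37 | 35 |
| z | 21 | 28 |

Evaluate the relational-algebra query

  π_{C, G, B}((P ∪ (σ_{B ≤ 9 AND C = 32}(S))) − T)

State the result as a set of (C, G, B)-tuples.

Apply σ_{B ≤ 9 AND C = 32}; surviving tuples: {(p, 32, 2)}
Set union of the two operands is {(d, 25, 21), (m, 33, 6), (n, 21, 22), (p, 32, 2), (s, 25, 17), (s, 3, 16), (v, 2, 30), (w, 33, 39), (y, 13, 5), (z, 13, 34)}.
Set difference of the two operands is {(d, 25, 21), (m, 33, 6), (n, 21, 22), (p, 32, 2), (s, 25, 17), (s, 3, 16), (v, 2, 30), (w, 33, 39), (y, 13, 5), (z, 13, 34)}.
Projecting to C, G, B: {(13, y, 5), (13, z, 34), (2, v, 30), (21, n, 22), (25, d, 21), (25, s, 17), (3, s, 16), (32, p, 2), (33, m, 6), (33, w, 39)}

{(13, y, 5), (13, z, 34), (2, v, 30), (21, n, 22), (25, d, 21), (25, s, 17), (3, s, 16), (32, p, 2), (33, m, 6), (33, w, 39)}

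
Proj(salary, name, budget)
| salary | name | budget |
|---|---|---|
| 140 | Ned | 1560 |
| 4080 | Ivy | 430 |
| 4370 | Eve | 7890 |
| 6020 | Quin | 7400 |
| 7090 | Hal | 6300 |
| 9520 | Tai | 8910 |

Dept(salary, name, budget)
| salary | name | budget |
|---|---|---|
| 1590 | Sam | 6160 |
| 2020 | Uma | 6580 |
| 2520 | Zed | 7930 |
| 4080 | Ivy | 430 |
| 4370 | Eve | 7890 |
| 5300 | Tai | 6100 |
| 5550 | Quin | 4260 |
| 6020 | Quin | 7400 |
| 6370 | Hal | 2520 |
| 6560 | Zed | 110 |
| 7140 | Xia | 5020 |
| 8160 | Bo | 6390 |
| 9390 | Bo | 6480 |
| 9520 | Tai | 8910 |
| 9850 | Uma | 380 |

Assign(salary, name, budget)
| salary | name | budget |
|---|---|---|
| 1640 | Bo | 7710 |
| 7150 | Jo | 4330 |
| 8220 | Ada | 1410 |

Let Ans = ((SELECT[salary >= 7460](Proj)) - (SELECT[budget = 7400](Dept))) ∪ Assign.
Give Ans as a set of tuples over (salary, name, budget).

σ[salary >= 7460]: keep tuples satisfying salary >= 7460 → {(9520, Tai, 8910)}
σ[budget = 7400]: keep tuples satisfying budget = 7400 → {(6020, Quin, 7400)}
Set difference of the two operands is {(9520, Tai, 8910)}.
Set union of the two operands is {(1640, Bo, 7710), (7150, Jo, 4330), (8220, Ada, 1410), (9520, Tai, 8910)}.

{(1640, Bo, 7710), (7150, Jo, 4330), (8220, Ada, 1410), (9520, Tai, 8910)}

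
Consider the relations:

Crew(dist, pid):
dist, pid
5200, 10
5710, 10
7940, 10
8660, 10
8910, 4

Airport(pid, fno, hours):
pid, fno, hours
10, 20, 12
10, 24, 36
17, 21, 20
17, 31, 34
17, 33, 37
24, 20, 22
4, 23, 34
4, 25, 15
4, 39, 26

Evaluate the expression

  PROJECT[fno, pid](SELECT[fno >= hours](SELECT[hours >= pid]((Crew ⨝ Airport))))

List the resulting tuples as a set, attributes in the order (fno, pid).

Natural join on pid: {(5200, 10, 20, 12), (5200, 10, 24, 36), (5710, 10, 20, 12), (5710, 10, 24, 36), (7940, 10, 20, 12), (7940, 10, 24, 36), (8660, 10, 20, 12), (8660, 10, 24, 36), (8910, 4, 23, 34), (8910, 4, 25, 15), (8910, 4, 39, 26)}
Apply σ_{hours >= pid}; surviving tuples: {(5200, 10, 20, 12), (5200, 10, 24, 36), (5710, 10, 20, 12), (5710, 10, 24, 36), (7940, 10, 20, 12), (7940, 10, 24, 36), (8660, 10, 20, 12), (8660, 10, 24, 36), (8910, 4, 23, 34), (8910, 4, 25, 15), (8910, 4, 39, 26)}
Apply σ_{fno >= hours}; surviving tuples: {(5200, 10, 20, 12), (5710, 10, 20, 12), (7940, 10, 20, 12), (8660, 10, 20, 12), (8910, 4, 25, 15), (8910, 4, 39, 26)}
Projecting to fno, pid (3 duplicate(s) eliminated): {(20, 10), (25, 4), (39, 4)}

{(20, 10), (25, 4), (39, 4)}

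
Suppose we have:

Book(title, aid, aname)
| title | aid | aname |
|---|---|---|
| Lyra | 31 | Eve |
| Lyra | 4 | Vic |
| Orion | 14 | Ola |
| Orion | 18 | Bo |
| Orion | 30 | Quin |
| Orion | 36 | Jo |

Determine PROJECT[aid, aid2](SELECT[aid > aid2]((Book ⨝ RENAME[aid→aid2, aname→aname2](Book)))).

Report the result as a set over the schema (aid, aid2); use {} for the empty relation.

ρ[aid→aid2, aname→aname2]: schema becomes (title, aid2, aname2); tuples unchanged.
Joining Book and RENAME[aid→aid2, aname→aname2](Book) on title yields {(Lyra, 31, Eve, 31, Eve), (Lyra, 31, Eve, 4, Vic), (Lyra, 4, Vic, 31, Eve), (Lyra, 4, Vic, 4, Vic), (Orion, 14, Ola, 14, Ola), (Orion, 14, Ola, 18, Bo), (Orion, 14, Ola, 30, Quin), (Orion, 14, Ola, 36, Jo), (Orion, 18, Bo, 14, Ola), (Orion, 18, Bo, 18, Bo), (Orion, 18, Bo, 30, Quin), (Orion, 18, Bo, 36, Jo), (Orion, 30, Quin, 14, Ola), (Orion, 30, Quin, 18, Bo), (Orion, 30, Quin, 30, Quin), (Orion, 30, Quin, 36, Jo), (Orion, 36, Jo, 14, Ola), (Orion, 36, Jo, 18, Bo), (Orion, 36, Jo, 30, Quin), (Orion, 36, Jo, 36, Jo)}.
Apply σ_{aid > aid2}; surviving tuples: {(Lyra, 31, Eve, 4, Vic), (Orion, 18, Bo, 14, Ola), (Orion, 30, Quin, 14, Ola), (Orion, 30, Quin, 18, Bo), (Orion, 36, Jo, 14, Ola), (Orion, 36, Jo, 18, Bo), (Orion, 36, Jo, 30, Quin)}
π_{aid, aid2} gives {(18, 14), (30, 14), (30, 18), (31, 4), (36, 14), (36, 18), (36, 30)}.

{(18, 14), (30, 14), (30, 18), (31, 4), (36, 14), (36, 18), (36, 30)}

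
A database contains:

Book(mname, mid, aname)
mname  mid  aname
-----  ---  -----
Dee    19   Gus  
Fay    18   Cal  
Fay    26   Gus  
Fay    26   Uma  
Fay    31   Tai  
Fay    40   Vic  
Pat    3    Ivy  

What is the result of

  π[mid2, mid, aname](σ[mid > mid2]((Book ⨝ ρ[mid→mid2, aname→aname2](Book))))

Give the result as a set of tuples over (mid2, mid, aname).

ρ[mid→mid2, aname→aname2]: schema becomes (mname, mid2, aname2); tuples unchanged.
Book ⋈ ρ[mid→mid2, aname→aname2](Book) (natural join on mname): {(Dee, 19, Gus, 19, Gus), (Fay, 18, Cal, 18, Cal), (Fay, 18, Cal, 26, Gus), (Fay, 18, Cal, 26, Uma), (Fay, 18, Cal, 31, Tai), (Fay, 18, Cal, 40, Vic), (Fay, 26, Gus, 18, Cal), (Fay, 26, Gus, 26, Gus), (Fay, 26, Gus, 26, Uma), (Fay, 26, Gus, 31, Tai), (Fay, 26, Gus, 40, Vic), (Fay, 26, Uma, 18, Cal), (Fay, 26, Uma, 26, Gus), (Fay, 26, Uma, 26, Uma), (Fay, 26, Uma, 31, Tai), (Fay, 26, Uma, 40, Vic), (Fay, 31, Tai, 18, Cal), (Fay, 31, Tai, 26, Gus), (Fay, 31, Tai, 26, Uma), (Fay, 31, Tai, 31, Tai), (Fay, 31, Tai, 40, Vic), (Fay, 40, Vic, 18, Cal), (Fay, 40, Vic, 26, Gus), (Fay, 40, Vic, 26, Uma), (Fay, 40, Vic, 31, Tai), (Fay, 40, Vic, 40, Vic), (Pat, 3, Ivy, 3, Ivy)}
Selection mid > mid2: {(Fay, 26, Gus, 18, Cal), (Fay, 26, Uma, 18, Cal), (Fay, 31, Tai, 18, Cal), (Fay, 31, Tai, 26, Gus), (Fay, 31, Tai, 26, Uma), (Fay, 40, Vic, 18, Cal), (Fay, 40, Vic, 26, Gus), (Fay, 40, Vic, 26, Uma), (Fay, 40, Vic, 31, Tai)}
π[mid2, mid, aname]: project onto (mid2, mid, aname) (2 duplicate(s) eliminated) → {(18, 26, Gus), (18, 26, Uma), (18, 31, Tai), (18, 40, Vic), (26, 31, Tai), (26, 40, Vic), (31, 40, Vic)}

{(18, 26, Gus), (18, 26, Uma), (18, 31, Tai), (18, 40, Vic), (26, 31, Tai), (26, 40, Vic), (31, 40, Vic)}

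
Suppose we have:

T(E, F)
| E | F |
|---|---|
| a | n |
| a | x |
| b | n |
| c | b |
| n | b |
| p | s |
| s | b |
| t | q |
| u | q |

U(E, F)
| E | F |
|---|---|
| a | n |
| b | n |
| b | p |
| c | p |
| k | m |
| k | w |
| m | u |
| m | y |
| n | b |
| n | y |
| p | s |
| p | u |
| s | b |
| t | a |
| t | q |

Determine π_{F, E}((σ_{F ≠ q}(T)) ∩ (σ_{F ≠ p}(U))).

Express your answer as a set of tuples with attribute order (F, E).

Apply σ_{F ≠ q}; surviving tuples: {(a, n), (a, x), (b, n), (c, b), (n, b), (p, s), (s, b)}
Apply σ_{F ≠ p}; surviving tuples: {(a, n), (b, n), (k, m), (k, w), (m, u), (m, y), (n, b), (n, y), (p, s), (p, u), (s, b), (t, a), (t, q)}
Set intersection of the two operands is {(a, n), (b, n), (n, b), (p, s), (s, b)}.
Projecting to F, E: {(b, n), (b, s), (n, a), (n, b), (s, p)}

{(b, n), (b, s), (n, a), (n, b), (s, p)}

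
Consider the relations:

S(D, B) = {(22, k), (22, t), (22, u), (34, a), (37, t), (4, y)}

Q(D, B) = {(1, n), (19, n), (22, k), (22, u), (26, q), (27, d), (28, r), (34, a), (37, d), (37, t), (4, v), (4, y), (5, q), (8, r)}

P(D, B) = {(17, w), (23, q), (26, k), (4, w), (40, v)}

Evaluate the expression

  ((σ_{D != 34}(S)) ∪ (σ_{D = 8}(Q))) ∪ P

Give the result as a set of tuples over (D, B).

{(17, w), (22, k), (22, t), (22, u), (23, q), (26, k), (37, t), (4, w), (4, y), (40, v), (8, r)}

Apply σ_{D != 34}; surviving tuples: {(22, k), (22, t), (22, u), (37, t), (4, y)}
Apply σ_{D = 8}; surviving tuples: {(8, r)}
Union: {(22, k), (22, t), (22, u), (37, t), (4, y)} with {(8, r)} → {(22, k), (22, t), (22, u), (37, t), (4, y), (8, r)}
Union: {(22, k), (22, t), (22, u), (37, t), (4, y), (8, r)} with {(17, w), (23, q), (26, k), (4, w), (40, v)} → {(17, w), (22, k), (22, t), (22, u), (23, q), (26, k), (37, t), (4, w), (4, y), (40, v), (8, r)}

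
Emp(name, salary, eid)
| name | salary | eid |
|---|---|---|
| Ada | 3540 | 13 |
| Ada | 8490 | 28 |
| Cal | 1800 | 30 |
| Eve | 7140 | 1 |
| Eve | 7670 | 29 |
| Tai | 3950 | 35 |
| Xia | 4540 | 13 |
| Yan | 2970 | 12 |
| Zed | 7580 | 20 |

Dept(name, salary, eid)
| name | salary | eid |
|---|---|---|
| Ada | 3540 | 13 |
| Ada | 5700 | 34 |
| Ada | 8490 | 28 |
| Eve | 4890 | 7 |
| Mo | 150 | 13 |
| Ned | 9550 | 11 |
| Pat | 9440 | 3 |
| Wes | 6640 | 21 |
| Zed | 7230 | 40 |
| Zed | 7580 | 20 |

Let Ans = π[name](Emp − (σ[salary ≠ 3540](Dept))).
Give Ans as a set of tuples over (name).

{Ada, Cal, Eve, Tai, Xia, Yan}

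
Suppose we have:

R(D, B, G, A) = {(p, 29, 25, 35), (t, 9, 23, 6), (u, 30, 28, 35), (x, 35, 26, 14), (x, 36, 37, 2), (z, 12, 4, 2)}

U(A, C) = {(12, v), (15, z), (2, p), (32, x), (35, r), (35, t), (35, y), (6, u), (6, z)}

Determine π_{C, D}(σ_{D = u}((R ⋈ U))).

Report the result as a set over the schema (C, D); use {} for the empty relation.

{(r, u), (t, u), (y, u)}

R ⋈ U (natural join on A): {(p, 29, 25, 35, r), (p, 29, 25, 35, t), (p, 29, 25, 35, y), (t, 9, 23, 6, u), (t, 9, 23, 6, z), (u, 30, 28, 35, r), (u, 30, 28, 35, t), (u, 30, 28, 35, y), (x, 36, 37, 2, p), (z, 12, 4, 2, p)}
σ[D = u]: keep tuples satisfying D = u → {(u, 30, 28, 35, r), (u, 30, 28, 35, t), (u, 30, 28, 35, y)}
Keep only column(s) C, D: {(r, u), (t, u), (y, u)}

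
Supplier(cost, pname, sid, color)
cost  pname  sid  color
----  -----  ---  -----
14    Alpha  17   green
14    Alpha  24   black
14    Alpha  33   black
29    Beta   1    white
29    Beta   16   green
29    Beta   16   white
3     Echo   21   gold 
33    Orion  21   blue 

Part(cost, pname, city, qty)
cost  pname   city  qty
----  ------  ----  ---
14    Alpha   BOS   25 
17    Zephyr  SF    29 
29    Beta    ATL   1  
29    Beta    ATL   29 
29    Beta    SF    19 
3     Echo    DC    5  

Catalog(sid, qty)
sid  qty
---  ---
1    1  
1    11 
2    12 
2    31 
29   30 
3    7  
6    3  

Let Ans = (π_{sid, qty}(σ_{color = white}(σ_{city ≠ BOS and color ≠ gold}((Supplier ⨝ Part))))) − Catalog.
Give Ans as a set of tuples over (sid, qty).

Supplier ⋈ Part (natural join on cost, pname): {(14, Alpha, 17, green, BOS, 25), (14, Alpha, 24, black, BOS, 25), (14, Alpha, 33, black, BOS, 25), (29, Beta, 1, white, ATL, 1), (29, Beta, 1, white, ATL, 29), (29, Beta, 1, white, SF, 19), (29, Beta, 16, green, ATL, 1), (29, Beta, 16, green, ATL, 29), (29, Beta, 16, green, SF, 19), (29, Beta, 16, white, ATL, 1), (29, Beta, 16, white, ATL, 29), (29, Beta, 16, white, SF, 19), (3, Echo, 21, gold, DC, 5)}
σ[city ≠ BOS and color ≠ gold]: keep tuples satisfying city ≠ BOS and color ≠ gold → {(29, Beta, 1, white, ATL, 1), (29, Beta, 1, white, ATL, 29), (29, Beta, 1, white, SF, 19), (29, Beta, 16, green, ATL, 1), (29, Beta, 16, green, ATL, 29), (29, Beta, 16, green, SF, 19), (29, Beta, 16, white, ATL, 1), (29, Beta, 16, white, ATL, 29), (29, Beta, 16, white, SF, 19)}
σ[color = white]: keep tuples satisfying color = white → {(29, Beta, 1, white, ATL, 1), (29, Beta, 1, white, ATL, 29), (29, Beta, 1, white, SF, 19), (29, Beta, 16, white, ATL, 1), (29, Beta, 16, white, ATL, 29), (29, Beta, 16, white, SF, 19)}
Projecting to sid, qty: {(1, 1), (1, 19), (1, 29), (16, 1), (16, 19), (16, 29)}
Difference: {(1, 1), (1, 19), (1, 29), (16, 1), (16, 19), (16, 29)} with {(1, 1), (1, 11), (2, 12), (2, 31), (29, 30), (3, 7), (6, 3)} → {(1, 19), (1, 29), (16, 1), (16, 19), (16, 29)}

{(1, 19), (1, 29), (16, 1), (16, 19), (16, 29)}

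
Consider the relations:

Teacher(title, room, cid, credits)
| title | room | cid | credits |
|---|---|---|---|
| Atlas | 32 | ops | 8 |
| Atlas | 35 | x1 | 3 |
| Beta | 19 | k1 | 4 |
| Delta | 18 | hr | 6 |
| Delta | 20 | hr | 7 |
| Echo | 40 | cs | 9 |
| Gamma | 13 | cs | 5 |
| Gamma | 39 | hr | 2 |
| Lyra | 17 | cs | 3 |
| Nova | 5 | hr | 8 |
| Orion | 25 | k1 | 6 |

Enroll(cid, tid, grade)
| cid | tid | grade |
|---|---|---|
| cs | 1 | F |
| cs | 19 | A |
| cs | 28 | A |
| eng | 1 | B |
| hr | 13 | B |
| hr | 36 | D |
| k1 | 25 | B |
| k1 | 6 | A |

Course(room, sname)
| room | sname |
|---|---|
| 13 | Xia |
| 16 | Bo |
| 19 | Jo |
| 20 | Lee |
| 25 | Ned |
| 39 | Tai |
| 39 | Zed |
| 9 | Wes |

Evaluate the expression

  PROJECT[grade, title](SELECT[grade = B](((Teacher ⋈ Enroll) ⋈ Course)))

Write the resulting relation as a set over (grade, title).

Teacher ⋈ Enroll (natural join on cid): {(Beta, 19, k1, 4, 25, B), (Beta, 19, k1, 4, 6, A), (Delta, 18, hr, 6, 13, B), (Delta, 18, hr, 6, 36, D), (Delta, 20, hr, 7, 13, B), (Delta, 20, hr, 7, 36, D), (Echo, 40, cs, 9, 1, F), (Echo, 40, cs, 9, 19, A), (Echo, 40, cs, 9, 28, A), (Gamma, 13, cs, 5, 1, F), (Gamma, 13, cs, 5, 19, A), (Gamma, 13, cs, 5, 28, A), (Gamma, 39, hr, 2, 13, B), (Gamma, 39, hr, 2, 36, D), (Lyra, 17, cs, 3, 1, F), (Lyra, 17, cs, 3, 19, A), (Lyra, 17, cs, 3, 28, A), (Nova, 5, hr, 8, 13, B), (Nova, 5, hr, 8, 36, D), (Orion, 25, k1, 6, 25, B), (Orion, 25, k1, 6, 6, A)}
(Teacher ⋈ Enroll) ⋈ Course (natural join on room): {(Beta, 19, k1, 4, 25, B, Jo), (Beta, 19, k1, 4, 6, A, Jo), (Delta, 20, hr, 7, 13, B, Lee), (Delta, 20, hr, 7, 36, D, Lee), (Gamma, 13, cs, 5, 1, F, Xia), (Gamma, 13, cs, 5, 19, A, Xia), (Gamma, 13, cs, 5, 28, A, Xia), (Gamma, 39, hr, 2, 13, B, Tai), (Gamma, 39, hr, 2, 13, B, Zed), (Gamma, 39, hr, 2, 36, D, Tai), (Gamma, 39, hr, 2, 36, D, Zed), (Orion, 25, k1, 6, 25, B, Ned), (Orion, 25, k1, 6, 6, A, Ned)}
Apply σ_{grade = B}; surviving tuples: {(Beta, 19, k1, 4, 25, B, Jo), (Delta, 20, hr, 7, 13, B, Lee), (Gamma, 39, hr, 2, 13, B, Tai), (Gamma, 39, hr, 2, 13, B, Zed), (Orion, 25, k1, 6, 25, B, Ned)}
π_{grade, title} gives {(B, Beta), (B, Delta), (B, Gamma), (B, Orion)} (1 duplicate(s) eliminated).

{(B, Beta), (B, Delta), (B, Gamma), (B, Orion)}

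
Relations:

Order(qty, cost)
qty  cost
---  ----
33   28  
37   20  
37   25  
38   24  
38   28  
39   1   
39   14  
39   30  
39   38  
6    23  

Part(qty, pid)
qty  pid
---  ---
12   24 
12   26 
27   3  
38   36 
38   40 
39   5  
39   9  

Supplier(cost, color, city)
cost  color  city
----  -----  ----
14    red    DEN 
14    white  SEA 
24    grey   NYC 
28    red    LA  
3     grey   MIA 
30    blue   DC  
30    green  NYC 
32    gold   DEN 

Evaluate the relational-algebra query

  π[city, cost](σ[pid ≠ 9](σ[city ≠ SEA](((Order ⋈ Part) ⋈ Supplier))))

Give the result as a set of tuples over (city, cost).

Natural join on qty: {(38, 24, 36), (38, 24, 40), (38, 28, 36), (38, 28, 40), (39, 1, 5), (39, 1, 9), (39, 14, 5), (39, 14, 9), (39, 30, 5), (39, 30, 9), (39, 38, 5), (39, 38, 9)}
Natural join on cost: {(38, 24, 36, grey, NYC), (38, 24, 40, grey, NYC), (38, 28, 36, red, LA), (38, 28, 40, red, LA), (39, 14, 5, red, DEN), (39, 14, 5, white, SEA), (39, 14, 9, red, DEN), (39, 14, 9, white, SEA), (39, 30, 5, blue, DC), (39, 30, 5, green, NYC), (39, 30, 9, blue, DC), (39, 30, 9, green, NYC)}
Filtering on city ≠ SEA leaves {(38, 24, 36, grey, NYC), (38, 24, 40, grey, NYC), (38, 28, 36, red, LA), (38, 28, 40, red, LA), (39, 14, 5, red, DEN), (39, 14, 9, red, DEN), (39, 30, 5, blue, DC), (39, 30, 5, green, NYC), (39, 30, 9, blue, DC), (39, 30, 9, green, NYC)}.
Filtering on pid ≠ 9 leaves {(38, 24, 36, grey, NYC), (38, 24, 40, grey, NYC), (38, 28, 36, red, LA), (38, 28, 40, red, LA), (39, 14, 5, red, DEN), (39, 30, 5, blue, DC), (39, 30, 5, green, NYC)}.
Keep only column(s) city, cost (2 duplicate(s) eliminated): {(DC, 30), (DEN, 14), (LA, 28), (NYC, 24), (NYC, 30)}

{(DC, 30), (DEN, 14), (LA, 28), (NYC, 24), (NYC, 30)}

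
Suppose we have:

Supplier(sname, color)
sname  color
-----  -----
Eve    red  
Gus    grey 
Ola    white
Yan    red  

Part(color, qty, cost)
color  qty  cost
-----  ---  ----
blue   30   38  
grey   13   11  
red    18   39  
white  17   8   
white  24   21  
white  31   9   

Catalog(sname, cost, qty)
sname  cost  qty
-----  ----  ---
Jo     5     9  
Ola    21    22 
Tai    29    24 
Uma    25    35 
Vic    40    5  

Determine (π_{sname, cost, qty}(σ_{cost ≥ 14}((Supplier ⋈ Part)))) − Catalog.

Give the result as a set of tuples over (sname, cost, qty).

{(Eve, 39, 18), (Ola, 21, 24), (Yan, 39, 18)}

Natural join on color: {(Eve, red, 18, 39), (Gus, grey, 13, 11), (Ola, white, 17, 8), (Ola, white, 24, 21), (Ola, white, 31, 9), (Yan, red, 18, 39)}
Apply σ_{cost ≥ 14}; surviving tuples: {(Eve, red, 18, 39), (Ola, white, 24, 21), (Yan, red, 18, 39)}
Keep only column(s) sname, cost, qty: {(Eve, 39, 18), (Ola, 21, 24), (Yan, 39, 18)}
Difference: {(Eve, 39, 18), (Ola, 21, 24), (Yan, 39, 18)} with {(Jo, 5, 9), (Ola, 21, 22), (Tai, 29, 24), (Uma, 25, 35), (Vic, 40, 5)} → {(Eve, 39, 18), (Ola, 21, 24), (Yan, 39, 18)}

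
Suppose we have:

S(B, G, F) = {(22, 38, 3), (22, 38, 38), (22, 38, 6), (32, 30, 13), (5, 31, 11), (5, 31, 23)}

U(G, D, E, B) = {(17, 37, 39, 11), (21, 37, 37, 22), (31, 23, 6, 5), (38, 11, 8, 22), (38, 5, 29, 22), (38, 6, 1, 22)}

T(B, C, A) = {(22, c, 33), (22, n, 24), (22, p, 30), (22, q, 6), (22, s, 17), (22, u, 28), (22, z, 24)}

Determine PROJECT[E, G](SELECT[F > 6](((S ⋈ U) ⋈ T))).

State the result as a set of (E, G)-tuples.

{(1, 38), (29, 38), (8, 38)}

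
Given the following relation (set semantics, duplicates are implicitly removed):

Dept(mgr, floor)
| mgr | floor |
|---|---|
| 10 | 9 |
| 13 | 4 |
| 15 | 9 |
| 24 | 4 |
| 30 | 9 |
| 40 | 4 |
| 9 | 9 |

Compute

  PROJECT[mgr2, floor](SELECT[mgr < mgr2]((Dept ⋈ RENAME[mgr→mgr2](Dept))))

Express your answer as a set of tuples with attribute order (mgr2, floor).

{(10, 9), (15, 9), (24, 4), (30, 9), (40, 4)}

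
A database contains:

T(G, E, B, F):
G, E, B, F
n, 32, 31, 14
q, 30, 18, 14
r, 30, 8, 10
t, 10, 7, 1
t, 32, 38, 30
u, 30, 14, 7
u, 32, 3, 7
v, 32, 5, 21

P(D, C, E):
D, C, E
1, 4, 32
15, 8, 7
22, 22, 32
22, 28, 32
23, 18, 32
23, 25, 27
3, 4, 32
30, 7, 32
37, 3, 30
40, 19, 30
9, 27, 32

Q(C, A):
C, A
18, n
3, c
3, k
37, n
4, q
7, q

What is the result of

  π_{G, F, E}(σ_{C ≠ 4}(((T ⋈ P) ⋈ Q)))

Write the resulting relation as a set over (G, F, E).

Natural join on E: {(n, 32, 31, 14, 1, 4), (n, 32, 31, 14, 22, 22), (n, 32, 31, 14, 22, 28), (n, 32, 31, 14, 23, 18), (n, 32, 31, 14, 3, 4), (n, 32, 31, 14, 30, 7), (n, 32, 31, 14, 9, 27), (q, 30, 18, 14, 37, 3), (q, 30, 18, 14, 40, 19), (r, 30, 8, 10, 37, 3), (r, 30, 8, 10, 40, 19), (t, 32, 38, 30, 1, 4), (t, 32, 38, 30, 22, 22), (t, 32, 38, 30, 22, 28), (t, 32, 38, 30, 23, 18), (t, 32, 38, 30, 3, 4), (t, 32, 38, 30, 30, 7), (t, 32, 38, 30, 9, 27), (u, 30, 14, 7, 37, 3), (u, 30, 14, 7, 40, 19), (u, 32, 3, 7, 1, 4), (u, 32, 3, 7, 22, 22), (u, 32, 3, 7, 22, 28), (u, 32, 3, 7, 23, 18), (u, 32, 3, 7, 3, 4), (u, 32, 3, 7, 30, 7), (u, 32, 3, 7, 9, 27), (v, 32, 5, 21, 1, 4), (v, 32, 5, 21, 22, 22), (v, 32, 5, 21, 22, 28), (v, 32, 5, 21, 23, 18), (v, 32, 5, 21, 3, 4), (v, 32, 5, 21, 30, 7), (v, 32, 5, 21, 9, 27)}
Natural join on C: {(n, 32, 31, 14, 1, 4, q), (n, 32, 31, 14, 23, 18, n), (n, 32, 31, 14, 3, 4, q), (n, 32, 31, 14, 30, 7, q), (q, 30, 18, 14, 37, 3, c), (q, 30, 18, 14, 37, 3, k), (r, 30, 8, 10, 37, 3, c), (r, 30, 8, 10, 37, 3, k), (t, 32, 38, 30, 1, 4, q), (t, 32, 38, 30, 23, 18, n), (t, 32, 38, 30, 3, 4, q), (t, 32, 38, 30, 30, 7, q), (u, 30, 14, 7, 37, 3, c), (u, 30, 14, 7, 37, 3, k), (u, 32, 3, 7, 1, 4, q), (u, 32, 3, 7, 23, 18, n), (u, 32, 3, 7, 3, 4, q), (u, 32, 3, 7, 30, 7, q), (v, 32, 5, 21, 1, 4, q), (v, 32, 5, 21, 23, 18, n), (v, 32, 5, 21, 3, 4, q), (v, 32, 5, 21, 30, 7, q)}
Filtering on C ≠ 4 leaves {(n, 32, 31, 14, 23, 18, n), (n, 32, 31, 14, 30, 7, q), (q, 30, 18, 14, 37, 3, c), (q, 30, 18, 14, 37, 3, k), (r, 30, 8, 10, 37, 3, c), (r, 30, 8, 10, 37, 3, k), (t, 32, 38, 30, 23, 18, n), (t, 32, 38, 30, 30, 7, q), (u, 30, 14, 7, 37, 3, c), (u, 30, 14, 7, 37, 3, k), (u, 32, 3, 7, 23, 18, n), (u, 32, 3, 7, 30, 7, q), (v, 32, 5, 21, 23, 18, n), (v, 32, 5, 21, 30, 7, q)}.
Keep only column(s) G, F, E (7 duplicate(s) eliminated): {(n, 14, 32), (q, 14, 30), (r, 10, 30), (t, 30, 32), (u, 7, 30), (u, 7, 32), (v, 21, 32)}

{(n, 14, 32), (q, 14, 30), (r, 10, 30), (t, 30, 32), (u, 7, 30), (u, 7, 32), (v, 21, 32)}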